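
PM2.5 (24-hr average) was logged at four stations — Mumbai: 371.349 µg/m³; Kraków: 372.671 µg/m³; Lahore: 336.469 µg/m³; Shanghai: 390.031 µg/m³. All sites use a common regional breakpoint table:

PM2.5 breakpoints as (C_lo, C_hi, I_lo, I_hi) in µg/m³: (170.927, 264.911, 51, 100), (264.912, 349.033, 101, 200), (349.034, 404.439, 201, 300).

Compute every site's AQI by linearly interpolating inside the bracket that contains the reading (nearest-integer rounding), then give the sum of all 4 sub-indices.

943

Mumbai: row 349.034–404.439 (AQI 201–300). (300−201)·(371.349−349.034)/(404.439−349.034) + 201 = 99·22.315/55.405 + 201 ≈ 240.87 → 241.
Kraków: 372.671 lies in 349.034–404.439, so I_lo=201, I_hi=300, C_lo=349.034, C_hi=404.439.
(300−201)/(404.439−349.034) × (372.671−349.034) + 201 = 99/55.405 × 23.637 + 201 ≈ 243.24 → 243.
Lahore 336.469: bracket 264.912–349.033 → index 101–200; slope 99/84.121, offset 71.557.
AQI = 101 + 99/84.121·71.557 ≈ 185.21 ⇒ 185.
Shanghai 390.031: bracket 349.034–404.439 → index 201–300; slope 99/55.405, offset 40.997.
AQI = 201 + 99/55.405·40.997 ≈ 274.26 ⇒ 274.
AQIs: Mumbai=241, Kraków=243, Lahore=185, Shanghai=274. Sum = 241 + 243 + 185 + 274 = 943.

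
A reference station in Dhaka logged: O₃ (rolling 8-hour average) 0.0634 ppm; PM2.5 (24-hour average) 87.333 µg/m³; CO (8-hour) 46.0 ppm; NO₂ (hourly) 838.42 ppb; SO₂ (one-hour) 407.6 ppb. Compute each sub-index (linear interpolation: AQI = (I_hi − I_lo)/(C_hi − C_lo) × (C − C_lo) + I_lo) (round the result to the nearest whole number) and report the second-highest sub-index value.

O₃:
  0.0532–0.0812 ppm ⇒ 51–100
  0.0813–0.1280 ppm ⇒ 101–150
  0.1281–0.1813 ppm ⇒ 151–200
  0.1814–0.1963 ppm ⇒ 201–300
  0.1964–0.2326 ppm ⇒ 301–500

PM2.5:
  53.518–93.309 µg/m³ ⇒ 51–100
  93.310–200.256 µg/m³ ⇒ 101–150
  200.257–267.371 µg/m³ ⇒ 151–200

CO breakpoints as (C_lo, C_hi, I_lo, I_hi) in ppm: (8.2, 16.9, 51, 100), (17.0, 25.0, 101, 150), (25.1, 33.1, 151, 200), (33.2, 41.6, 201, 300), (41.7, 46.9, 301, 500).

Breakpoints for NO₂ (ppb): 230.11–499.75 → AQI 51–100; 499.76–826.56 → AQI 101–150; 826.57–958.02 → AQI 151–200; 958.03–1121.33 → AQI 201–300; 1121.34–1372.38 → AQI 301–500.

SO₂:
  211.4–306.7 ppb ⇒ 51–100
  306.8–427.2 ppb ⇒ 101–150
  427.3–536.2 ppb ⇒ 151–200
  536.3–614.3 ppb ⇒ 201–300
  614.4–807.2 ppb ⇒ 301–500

155

O₃: row 0.0532–0.0812 (AQI 51–100). (100−51)·(0.0634−0.0532)/(0.0812−0.0532) + 51 = 49·0.0102/0.0280 + 51 ≈ 68.85 → 69.
PM2.5: row 53.518–93.309 (AQI 51–100). (100−51)·(87.333−53.518)/(93.309−53.518) + 51 = 49·33.815/39.791 + 51 ≈ 92.64 → 93.
CO 46.0: bracket 41.7–46.9 → index 301–500; slope 199/5.2, offset 4.3.
AQI = 301 + 199/5.2·4.3 ≈ 465.56 ⇒ 466.
NO₂: 838.42 lies in 826.57–958.02, so I_lo=151, I_hi=200, C_lo=826.57, C_hi=958.02.
(200−151)/(958.02−826.57) × (838.42−826.57) + 151 = 49/131.45 × 11.85 + 151 ≈ 155.42 → 155.
SO₂: 407.6 ∈ [306.8, 427.2] ↔ index [101, 150].
101 + (407.6−306.8)·(150−101)/(427.2−306.8) = 101 + 100.8·49/120.4 ≈ 142.02, so AQI = 142.
Sub-indices: O₃→69, PM2.5→93, CO→466, NO₂→155, SO₂→142. Ranked high→low: 466, 155, 142, 93, 69. Second-highest sub-index = 155.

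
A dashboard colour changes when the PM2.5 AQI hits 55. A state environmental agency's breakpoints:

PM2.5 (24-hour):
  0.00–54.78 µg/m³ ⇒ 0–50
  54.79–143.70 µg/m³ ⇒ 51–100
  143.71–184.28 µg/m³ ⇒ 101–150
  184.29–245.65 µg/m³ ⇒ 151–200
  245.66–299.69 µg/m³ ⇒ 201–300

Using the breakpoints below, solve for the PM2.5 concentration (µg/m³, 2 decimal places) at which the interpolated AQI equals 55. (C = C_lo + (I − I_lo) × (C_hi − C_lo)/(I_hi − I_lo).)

AQI 55 lies in the 51–100 band, which corresponds to 54.79–143.70 µg/m³.
C = 54.79 + (55−51)×(143.70−54.79)/(100−51) = 54.79 + 4×88.91/49 ≈ 62.0480 µg/m³ → 62.05 µg/m³ to 2 dp.

62.05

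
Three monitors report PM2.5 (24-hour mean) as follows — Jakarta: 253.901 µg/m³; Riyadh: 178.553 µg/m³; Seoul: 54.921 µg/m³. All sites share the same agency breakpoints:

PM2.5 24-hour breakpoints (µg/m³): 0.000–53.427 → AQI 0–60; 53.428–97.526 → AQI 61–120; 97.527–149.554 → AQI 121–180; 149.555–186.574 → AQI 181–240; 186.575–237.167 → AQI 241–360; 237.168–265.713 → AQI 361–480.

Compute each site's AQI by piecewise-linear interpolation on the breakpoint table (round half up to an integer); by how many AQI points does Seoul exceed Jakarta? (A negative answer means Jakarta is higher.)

-368

Jakarta: 253.901 lies in 237.168–265.713, so I_lo=361, I_hi=480, C_lo=237.168, C_hi=265.713.
(480−361)/(265.713−237.168) × (253.901−237.168) + 361 = 119/28.545 × 16.733 + 361 ≈ 430.76 → 431.
Riyadh 178.553: bracket 149.555–186.574 → index 181–240; slope 59/37.019, offset 28.998.
AQI = 181 + 59/37.019·28.998 ≈ 227.22 ⇒ 227.
Seoul: 54.921 lies in 53.428–97.526, so I_lo=61, I_hi=120, C_lo=53.428, C_hi=97.526.
(120−61)/(97.526−53.428) × (54.921−53.428) + 61 = 59/44.098 × 1.493 + 61 ≈ 63.00 → 63.
AQIs: Jakarta=431, Riyadh=227, Seoul=63. Seoul (63) − Jakarta (431) = -368.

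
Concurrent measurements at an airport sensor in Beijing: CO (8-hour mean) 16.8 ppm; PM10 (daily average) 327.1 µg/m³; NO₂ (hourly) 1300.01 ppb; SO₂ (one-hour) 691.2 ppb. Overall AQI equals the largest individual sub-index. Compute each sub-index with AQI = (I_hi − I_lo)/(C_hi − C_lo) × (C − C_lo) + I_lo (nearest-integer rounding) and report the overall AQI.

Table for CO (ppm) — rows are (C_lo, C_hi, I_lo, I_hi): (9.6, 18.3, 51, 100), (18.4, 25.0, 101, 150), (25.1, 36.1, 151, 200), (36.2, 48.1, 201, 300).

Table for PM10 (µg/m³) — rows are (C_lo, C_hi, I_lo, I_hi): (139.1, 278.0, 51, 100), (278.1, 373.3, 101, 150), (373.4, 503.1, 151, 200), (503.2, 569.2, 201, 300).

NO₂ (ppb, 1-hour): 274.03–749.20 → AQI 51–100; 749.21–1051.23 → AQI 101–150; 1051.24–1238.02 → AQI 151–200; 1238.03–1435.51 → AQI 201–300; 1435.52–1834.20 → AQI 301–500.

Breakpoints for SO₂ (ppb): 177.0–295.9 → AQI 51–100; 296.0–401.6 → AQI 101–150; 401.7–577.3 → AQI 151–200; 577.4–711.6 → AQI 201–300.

CO: 16.8 ∈ [9.6, 18.3] ↔ index [51, 100].
51 + (16.8−9.6)·(100−51)/(18.3−9.6) = 51 + 7.2·49/8.7 ≈ 91.55, so AQI = 92.
PM10: row 278.1–373.3 (AQI 101–150). (150−101)·(327.1−278.1)/(373.3−278.1) + 101 = 49·49.0/95.2 + 101 ≈ 126.22 → 126.
NO₂: 1300.01 ∈ [1238.03, 1435.51] ↔ index [201, 300].
201 + (1300.01−1238.03)·(300−201)/(1435.51−1238.03) = 201 + 61.98·99/197.48 ≈ 232.07, so AQI = 232.
SO₂: 691.2 ∈ [577.4, 711.6] ↔ index [201, 300].
201 + (691.2−577.4)·(300−201)/(711.6−577.4) = 201 + 113.8·99/134.2 ≈ 284.95, so AQI = 285.
Sub-indices: CO→92, PM10→126, NO₂→232, SO₂→285. Overall AQI = max = 285; dominant pollutant is SO₂.

285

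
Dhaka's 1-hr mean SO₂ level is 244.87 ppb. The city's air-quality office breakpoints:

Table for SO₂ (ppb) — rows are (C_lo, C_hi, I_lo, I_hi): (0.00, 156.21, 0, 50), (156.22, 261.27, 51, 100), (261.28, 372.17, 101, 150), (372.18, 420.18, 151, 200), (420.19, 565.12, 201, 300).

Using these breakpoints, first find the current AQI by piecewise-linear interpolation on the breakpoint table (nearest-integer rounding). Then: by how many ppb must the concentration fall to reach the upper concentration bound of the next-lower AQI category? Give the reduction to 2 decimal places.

SO₂: row 156.22–261.27 (AQI 51–100). (100−51)·(244.87−156.22)/(261.27−156.22) + 51 = 49·88.65/105.05 + 51 ≈ 92.35 → 92.
Current AQI 92 is in the Moderate range (51–100). The next-lower category tops out at AQI 50, whose upper concentration bound is 156.21 ppb.
Reduction needed = 244.87 − 156.21 = 88.66 ppb.

88.66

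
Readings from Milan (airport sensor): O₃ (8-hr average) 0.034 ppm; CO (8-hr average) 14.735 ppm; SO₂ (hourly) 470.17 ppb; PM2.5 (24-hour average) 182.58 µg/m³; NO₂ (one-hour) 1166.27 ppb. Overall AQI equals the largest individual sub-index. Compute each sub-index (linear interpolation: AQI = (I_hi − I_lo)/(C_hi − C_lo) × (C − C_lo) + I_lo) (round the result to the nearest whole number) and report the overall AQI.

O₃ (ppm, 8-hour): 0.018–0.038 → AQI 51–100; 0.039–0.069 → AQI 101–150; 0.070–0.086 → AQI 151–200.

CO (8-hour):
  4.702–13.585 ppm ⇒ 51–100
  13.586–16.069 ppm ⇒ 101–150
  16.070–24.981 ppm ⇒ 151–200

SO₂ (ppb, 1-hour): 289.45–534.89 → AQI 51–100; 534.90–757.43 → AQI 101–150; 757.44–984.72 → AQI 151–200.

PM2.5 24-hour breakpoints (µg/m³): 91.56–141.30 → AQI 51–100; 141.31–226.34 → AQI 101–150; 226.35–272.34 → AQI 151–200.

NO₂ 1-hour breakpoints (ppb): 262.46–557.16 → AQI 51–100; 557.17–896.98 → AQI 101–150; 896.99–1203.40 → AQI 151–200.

O₃: row 0.018–0.038 (AQI 51–100). (100−51)·(0.034−0.018)/(0.038−0.018) + 51 = 49·0.016/0.020 + 51 ≈ 90.20 → 90.
CO 14.735: bracket 13.586–16.069 → index 101–150; slope 49/2.483, offset 1.149.
AQI = 101 + 49/2.483·1.149 ≈ 123.67 ⇒ 124.
SO₂: 470.17 lies in 289.45–534.89, so I_lo=51, I_hi=100, C_lo=289.45, C_hi=534.89.
(100−51)/(534.89−289.45) × (470.17−289.45) + 51 = 49/245.44 × 180.72 + 51 ≈ 87.08 → 87.
PM2.5: 182.58 lies in 141.31–226.34, so I_lo=101, I_hi=150, C_lo=141.31, C_hi=226.34.
(150−101)/(226.34−141.31) × (182.58−141.31) + 101 = 49/85.03 × 41.27 + 101 ≈ 124.78 → 125.
NO₂ 1166.27: bracket 896.99–1203.40 → index 151–200; slope 49/306.41, offset 269.28.
AQI = 151 + 49/306.41·269.28 ≈ 194.06 ⇒ 194.
Sub-indices: O₃→90, CO→124, SO₂→87, PM2.5→125, NO₂→194. Overall AQI = max = 194; dominant pollutant is NO₂.

194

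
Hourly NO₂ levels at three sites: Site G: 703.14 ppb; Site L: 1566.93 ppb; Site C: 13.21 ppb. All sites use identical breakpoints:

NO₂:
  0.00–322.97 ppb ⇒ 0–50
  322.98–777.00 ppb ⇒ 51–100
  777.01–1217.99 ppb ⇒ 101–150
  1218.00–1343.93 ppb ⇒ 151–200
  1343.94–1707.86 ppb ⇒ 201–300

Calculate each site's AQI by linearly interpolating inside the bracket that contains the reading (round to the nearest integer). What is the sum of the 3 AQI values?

356

Site G: 703.14 ∈ [322.98, 777.00] ↔ index [51, 100].
51 + (703.14−322.98)·(100−51)/(777.00−322.98) = 51 + 380.16·49/454.02 ≈ 92.03, so AQI = 92.
Site L: 1566.93 lies in 1343.94–1707.86, so I_lo=201, I_hi=300, C_lo=1343.94, C_hi=1707.86.
(300−201)/(1707.86−1343.94) × (1566.93−1343.94) + 201 = 99/363.92 × 222.99 + 201 ≈ 261.66 → 262.
Site C: 13.21 lies in 0.00–322.97, so I_lo=0, I_hi=50, C_lo=0.00, C_hi=322.97.
(50−0)/(322.97−0.00) × (13.21−0.00) + 0 = 50/322.97 × 13.21 + 0 ≈ 2.05 → 2.
AQIs: Site G=92, Site L=262, Site C=2. Sum = 92 + 262 + 2 = 356.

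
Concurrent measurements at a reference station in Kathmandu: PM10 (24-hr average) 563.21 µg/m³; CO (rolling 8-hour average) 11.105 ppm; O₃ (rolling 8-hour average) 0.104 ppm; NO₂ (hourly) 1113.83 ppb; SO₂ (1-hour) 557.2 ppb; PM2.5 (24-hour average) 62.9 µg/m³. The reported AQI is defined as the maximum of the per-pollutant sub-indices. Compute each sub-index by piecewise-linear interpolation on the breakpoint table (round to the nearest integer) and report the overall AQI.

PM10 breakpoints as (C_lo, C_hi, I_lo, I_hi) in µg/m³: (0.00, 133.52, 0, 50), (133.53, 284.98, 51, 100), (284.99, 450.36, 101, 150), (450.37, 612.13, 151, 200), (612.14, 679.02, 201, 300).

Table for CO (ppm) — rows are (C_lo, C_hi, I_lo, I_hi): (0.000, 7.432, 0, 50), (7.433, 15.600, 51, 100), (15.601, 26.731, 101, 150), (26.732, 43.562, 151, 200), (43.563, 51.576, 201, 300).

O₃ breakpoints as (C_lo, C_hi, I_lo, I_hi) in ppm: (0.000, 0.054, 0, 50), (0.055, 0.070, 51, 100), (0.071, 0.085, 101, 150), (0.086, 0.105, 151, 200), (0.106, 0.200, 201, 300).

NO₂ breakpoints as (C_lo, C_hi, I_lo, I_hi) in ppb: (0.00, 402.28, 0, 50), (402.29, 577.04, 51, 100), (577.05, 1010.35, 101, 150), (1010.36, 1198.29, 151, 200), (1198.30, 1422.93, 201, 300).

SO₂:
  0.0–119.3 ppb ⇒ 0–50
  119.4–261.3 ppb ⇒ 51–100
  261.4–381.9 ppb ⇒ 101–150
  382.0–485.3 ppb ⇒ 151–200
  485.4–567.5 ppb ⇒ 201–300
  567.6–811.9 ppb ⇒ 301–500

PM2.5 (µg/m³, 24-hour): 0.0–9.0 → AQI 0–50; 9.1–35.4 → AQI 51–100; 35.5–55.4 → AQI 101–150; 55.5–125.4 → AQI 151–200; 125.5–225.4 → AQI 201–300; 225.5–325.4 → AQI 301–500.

288

PM10: 563.21 ∈ [450.37, 612.13] ↔ index [151, 200].
151 + (563.21−450.37)·(200−151)/(612.13−450.37) = 151 + 112.84·49/161.76 ≈ 185.18, so AQI = 185.
CO: row 7.433–15.600 (AQI 51–100). (100−51)·(11.105−7.433)/(15.600−7.433) + 51 = 49·3.672/8.167 + 51 ≈ 73.03 → 73.
O₃ 0.104: bracket 0.086–0.105 → index 151–200; slope 49/0.019, offset 0.018.
AQI = 151 + 49/0.019·0.018 ≈ 197.42 ⇒ 197.
NO₂: 1113.83 ∈ [1010.36, 1198.29] ↔ index [151, 200].
151 + (1113.83−1010.36)·(200−151)/(1198.29−1010.36) = 151 + 103.47·49/187.93 ≈ 177.98, so AQI = 178.
SO₂: 557.2 lies in 485.4–567.5, so I_lo=201, I_hi=300, C_lo=485.4, C_hi=567.5.
(300−201)/(567.5−485.4) × (557.2−485.4) + 201 = 99/82.1 × 71.8 + 201 ≈ 287.58 → 288.
PM2.5: 62.9 lies in 55.5–125.4, so I_lo=151, I_hi=200, C_lo=55.5, C_hi=125.4.
(200−151)/(125.4−55.5) × (62.9−55.5) + 151 = 49/69.9 × 7.4 + 151 ≈ 156.19 → 156.
Sub-indices: PM10→185, CO→73, O₃→197, NO₂→178, SO₂→288, PM2.5→156. Overall AQI = max = 288; dominant pollutant is SO₂.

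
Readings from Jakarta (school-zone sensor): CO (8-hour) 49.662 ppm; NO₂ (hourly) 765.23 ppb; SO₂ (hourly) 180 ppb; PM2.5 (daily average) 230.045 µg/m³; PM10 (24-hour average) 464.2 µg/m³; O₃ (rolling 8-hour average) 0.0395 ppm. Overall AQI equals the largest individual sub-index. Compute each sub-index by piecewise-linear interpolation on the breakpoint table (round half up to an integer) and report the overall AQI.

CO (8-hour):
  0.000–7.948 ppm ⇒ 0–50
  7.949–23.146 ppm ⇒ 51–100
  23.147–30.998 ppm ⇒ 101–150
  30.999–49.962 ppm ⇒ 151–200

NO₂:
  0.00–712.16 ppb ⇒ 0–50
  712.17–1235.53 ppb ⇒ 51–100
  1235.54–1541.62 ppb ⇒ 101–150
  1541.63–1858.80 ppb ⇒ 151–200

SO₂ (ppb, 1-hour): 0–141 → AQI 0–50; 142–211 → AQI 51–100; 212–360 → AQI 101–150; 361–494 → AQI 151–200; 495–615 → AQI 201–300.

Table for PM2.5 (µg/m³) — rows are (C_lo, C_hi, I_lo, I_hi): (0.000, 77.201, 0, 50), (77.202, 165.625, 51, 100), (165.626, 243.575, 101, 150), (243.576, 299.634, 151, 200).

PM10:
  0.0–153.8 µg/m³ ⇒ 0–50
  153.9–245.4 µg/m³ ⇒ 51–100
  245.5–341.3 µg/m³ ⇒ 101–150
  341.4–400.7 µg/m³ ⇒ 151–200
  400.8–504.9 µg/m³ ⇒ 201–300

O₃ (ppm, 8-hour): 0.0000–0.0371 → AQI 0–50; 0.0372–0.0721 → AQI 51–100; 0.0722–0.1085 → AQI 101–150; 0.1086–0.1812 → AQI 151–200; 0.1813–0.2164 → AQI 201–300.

CO: 49.662 lies in 30.999–49.962, so I_lo=151, I_hi=200, C_lo=30.999, C_hi=49.962.
(200−151)/(49.962−30.999) × (49.662−30.999) + 151 = 49/18.963 × 18.663 + 151 ≈ 199.22 → 199.
NO₂ 765.23: bracket 712.17–1235.53 → index 51–100; slope 49/523.36, offset 53.06.
AQI = 51 + 49/523.36·53.06 ≈ 55.97 ⇒ 56.
SO₂: 180 lies in 142–211, so I_lo=51, I_hi=100, C_lo=142, C_hi=211.
(100−51)/(211−142) × (180−142) + 51 = 49/69 × 38 + 51 ≈ 77.99 → 78.
PM2.5: 230.045 ∈ [165.626, 243.575] ↔ index [101, 150].
101 + (230.045−165.626)·(150−101)/(243.575−165.626) = 101 + 64.419·49/77.949 ≈ 141.49, so AQI = 141.
PM10 464.2: bracket 400.8–504.9 → index 201–300; slope 99/104.1, offset 63.4.
AQI = 201 + 99/104.1·63.4 ≈ 261.29 ⇒ 261.
O₃: 0.0395 lies in 0.0372–0.0721, so I_lo=51, I_hi=100, C_lo=0.0372, C_hi=0.0721.
(100−51)/(0.0721−0.0372) × (0.0395−0.0372) + 51 = 49/0.0349 × 0.0023 + 51 ≈ 54.23 → 54.
Sub-indices: CO→199, NO₂→56, SO₂→78, PM2.5→141, PM10→261, O₃→54. Overall AQI = max = 261; dominant pollutant is PM10.

261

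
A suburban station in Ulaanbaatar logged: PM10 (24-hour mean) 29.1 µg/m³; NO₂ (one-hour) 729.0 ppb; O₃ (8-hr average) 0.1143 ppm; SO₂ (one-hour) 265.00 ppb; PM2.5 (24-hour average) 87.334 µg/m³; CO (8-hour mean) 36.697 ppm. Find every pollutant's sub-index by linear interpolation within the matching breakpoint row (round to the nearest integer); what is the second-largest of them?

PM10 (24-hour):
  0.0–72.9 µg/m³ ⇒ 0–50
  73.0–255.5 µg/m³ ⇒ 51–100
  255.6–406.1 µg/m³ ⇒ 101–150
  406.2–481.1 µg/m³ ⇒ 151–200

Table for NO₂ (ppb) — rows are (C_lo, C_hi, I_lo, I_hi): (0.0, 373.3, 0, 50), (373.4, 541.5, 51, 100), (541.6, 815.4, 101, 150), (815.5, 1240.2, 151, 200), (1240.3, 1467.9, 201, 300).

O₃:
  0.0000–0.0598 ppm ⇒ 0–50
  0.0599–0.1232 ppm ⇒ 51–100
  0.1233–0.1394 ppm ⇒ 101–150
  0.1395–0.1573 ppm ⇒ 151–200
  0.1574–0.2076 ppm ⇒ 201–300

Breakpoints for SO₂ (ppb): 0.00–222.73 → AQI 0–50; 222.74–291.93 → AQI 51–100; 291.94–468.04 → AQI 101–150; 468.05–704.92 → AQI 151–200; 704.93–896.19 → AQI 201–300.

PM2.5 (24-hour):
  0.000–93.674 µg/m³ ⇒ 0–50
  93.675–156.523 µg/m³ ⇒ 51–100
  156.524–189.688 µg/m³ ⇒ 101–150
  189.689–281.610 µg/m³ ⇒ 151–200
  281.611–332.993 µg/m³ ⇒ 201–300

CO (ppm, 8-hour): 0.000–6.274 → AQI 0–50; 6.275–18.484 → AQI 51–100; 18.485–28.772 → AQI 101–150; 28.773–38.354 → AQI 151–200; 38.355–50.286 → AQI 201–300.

PM10: row 0.0–72.9 (AQI 0–50). (50−0)·(29.1−0.0)/(72.9−0.0) + 0 = 50·29.1/72.9 + 0 ≈ 19.96 → 20.
NO₂ 729.0: bracket 541.6–815.4 → index 101–150; slope 49/273.8, offset 187.4.
AQI = 101 + 49/273.8·187.4 ≈ 134.54 ⇒ 135.
O₃ 0.1143: bracket 0.0599–0.1232 → index 51–100; slope 49/0.0633, offset 0.0544.
AQI = 51 + 49/0.0633·0.0544 ≈ 93.11 ⇒ 93.
SO₂ 265.00: bracket 222.74–291.93 → index 51–100; slope 49/69.19, offset 42.26.
AQI = 51 + 49/69.19·42.26 ≈ 80.93 ⇒ 81.
PM2.5 87.334: bracket 0.000–93.674 → index 0–50; slope 50/93.674, offset 87.334.
AQI = 0 + 50/93.674·87.334 ≈ 46.62 ⇒ 47.
CO: 36.697 lies in 28.773–38.354, so I_lo=151, I_hi=200, C_lo=28.773, C_hi=38.354.
(200−151)/(38.354−28.773) × (36.697−28.773) + 151 = 49/9.581 × 7.924 + 151 ≈ 191.53 → 192.
Sub-indices: PM10→20, NO₂→135, O₃→93, SO₂→81, PM2.5→47, CO→192. Ranked high→low: 192, 135, 93, 81, 47, 20. Second-highest sub-index = 135.

135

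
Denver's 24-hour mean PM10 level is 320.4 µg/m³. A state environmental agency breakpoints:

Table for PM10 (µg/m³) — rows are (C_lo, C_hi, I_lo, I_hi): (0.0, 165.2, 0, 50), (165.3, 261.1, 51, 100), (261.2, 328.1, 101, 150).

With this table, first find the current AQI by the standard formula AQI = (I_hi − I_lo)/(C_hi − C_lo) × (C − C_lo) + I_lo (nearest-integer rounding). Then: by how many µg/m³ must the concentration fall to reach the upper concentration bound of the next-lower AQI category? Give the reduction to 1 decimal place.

59.3

PM10: row 261.2–328.1 (AQI 101–150). (150−101)·(320.4−261.2)/(328.1−261.2) + 101 = 49·59.2/66.9 + 101 ≈ 144.36 → 144.
Current AQI 144 is in the Unhealthy for Sensitive Groups range (101–150). The next-lower category tops out at AQI 100, whose upper concentration bound is 261.1 µg/m³.
Reduction needed = 320.4 − 261.1 = 59.3 µg/m³.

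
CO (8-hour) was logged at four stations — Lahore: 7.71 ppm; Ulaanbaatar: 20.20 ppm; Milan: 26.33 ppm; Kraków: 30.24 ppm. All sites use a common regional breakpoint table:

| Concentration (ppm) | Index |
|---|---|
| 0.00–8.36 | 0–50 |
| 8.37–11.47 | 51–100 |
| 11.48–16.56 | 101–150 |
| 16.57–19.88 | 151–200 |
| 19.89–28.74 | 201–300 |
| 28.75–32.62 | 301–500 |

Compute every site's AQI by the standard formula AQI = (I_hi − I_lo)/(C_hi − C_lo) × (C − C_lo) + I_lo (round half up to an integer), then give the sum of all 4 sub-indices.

Lahore 7.71: bracket 0.00–8.36 → index 0–50; slope 50/8.36, offset 7.71.
AQI = 0 + 50/8.36·7.71 ≈ 46.11 ⇒ 46.
Ulaanbaatar: row 19.89–28.74 (AQI 201–300). (300−201)·(20.20−19.89)/(28.74−19.89) + 201 = 99·0.31/8.85 + 201 ≈ 204.47 → 204.
Milan 26.33: bracket 19.89–28.74 → index 201–300; slope 99/8.85, offset 6.44.
AQI = 201 + 99/8.85·6.44 ≈ 273.04 ⇒ 273.
Kraków: 30.24 ∈ [28.75, 32.62] ↔ index [301, 500].
301 + (30.24−28.75)·(500−301)/(32.62−28.75) = 301 + 1.49·199/3.87 ≈ 377.62, so AQI = 378.
AQIs: Lahore=46, Ulaanbaatar=204, Milan=273, Kraków=378. Sum = 46 + 204 + 273 + 378 = 901.

901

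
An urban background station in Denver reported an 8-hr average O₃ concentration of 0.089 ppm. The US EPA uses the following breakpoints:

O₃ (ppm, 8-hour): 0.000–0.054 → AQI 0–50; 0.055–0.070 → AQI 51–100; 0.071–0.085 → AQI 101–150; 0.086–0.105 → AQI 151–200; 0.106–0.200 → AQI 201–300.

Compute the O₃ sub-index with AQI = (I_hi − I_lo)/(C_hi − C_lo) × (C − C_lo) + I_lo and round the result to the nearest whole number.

159

O₃: 0.089 lies in 0.086–0.105, so I_lo=151, I_hi=200, C_lo=0.086, C_hi=0.105.
(200−151)/(0.105−0.086) × (0.089−0.086) + 151 = 49/0.019 × 0.003 + 151 ≈ 158.74 → 159.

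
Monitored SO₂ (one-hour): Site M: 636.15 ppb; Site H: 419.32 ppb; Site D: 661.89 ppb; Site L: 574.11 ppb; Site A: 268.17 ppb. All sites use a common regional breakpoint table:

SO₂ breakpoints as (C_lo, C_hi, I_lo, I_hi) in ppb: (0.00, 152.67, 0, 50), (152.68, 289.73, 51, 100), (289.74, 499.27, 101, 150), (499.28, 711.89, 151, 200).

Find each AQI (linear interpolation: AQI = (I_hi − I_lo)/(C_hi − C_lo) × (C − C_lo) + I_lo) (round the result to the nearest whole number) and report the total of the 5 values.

762

Site M 636.15: bracket 499.28–711.89 → index 151–200; slope 49/212.61, offset 136.87.
AQI = 151 + 49/212.61·136.87 ≈ 182.54 ⇒ 183.
Site H: row 289.74–499.27 (AQI 101–150). (150−101)·(419.32−289.74)/(499.27−289.74) + 101 = 49·129.58/209.53 + 101 ≈ 131.30 → 131.
Site D: 661.89 ∈ [499.28, 711.89] ↔ index [151, 200].
151 + (661.89−499.28)·(200−151)/(711.89−499.28) = 151 + 162.61·49/212.61 ≈ 188.48, so AQI = 188.
Site L: 574.11 lies in 499.28–711.89, so I_lo=151, I_hi=200, C_lo=499.28, C_hi=711.89.
(200−151)/(711.89−499.28) × (574.11−499.28) + 151 = 49/212.61 × 74.83 + 151 ≈ 168.25 → 168.
Site A 268.17: bracket 152.68–289.73 → index 51–100; slope 49/137.05, offset 115.49.
AQI = 51 + 49/137.05·115.49 ≈ 92.29 ⇒ 92.
AQIs: Site M=183, Site H=131, Site D=188, Site L=168, Site A=92. Sum = 183 + 131 + 188 + 168 + 92 = 762.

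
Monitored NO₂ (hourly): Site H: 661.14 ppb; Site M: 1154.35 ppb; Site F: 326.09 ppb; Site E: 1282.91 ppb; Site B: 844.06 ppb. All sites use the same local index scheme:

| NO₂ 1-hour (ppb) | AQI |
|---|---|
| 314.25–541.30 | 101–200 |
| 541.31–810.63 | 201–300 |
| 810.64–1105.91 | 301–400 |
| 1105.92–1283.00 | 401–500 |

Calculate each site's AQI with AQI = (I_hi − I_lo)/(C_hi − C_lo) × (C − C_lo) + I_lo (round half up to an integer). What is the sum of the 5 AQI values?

1591

Site H 661.14: bracket 541.31–810.63 → index 201–300; slope 99/269.32, offset 119.83.
AQI = 201 + 99/269.32·119.83 ≈ 245.05 ⇒ 245.
Site M 1154.35: bracket 1105.92–1283.00 → index 401–500; slope 99/177.08, offset 48.43.
AQI = 401 + 99/177.08·48.43 ≈ 428.08 ⇒ 428.
Site F 326.09: bracket 314.25–541.30 → index 101–200; slope 99/227.05, offset 11.84.
AQI = 101 + 99/227.05·11.84 ≈ 106.16 ⇒ 106.
Site E: 1282.91 lies in 1105.92–1283.00, so I_lo=401, I_hi=500, C_lo=1105.92, C_hi=1283.00.
(500−401)/(1283.00−1105.92) × (1282.91−1105.92) + 401 = 99/177.08 × 176.99 + 401 ≈ 499.95 → 500.
Site B: 844.06 lies in 810.64–1105.91, so I_lo=301, I_hi=400, C_lo=810.64, C_hi=1105.91.
(400−301)/(1105.91−810.64) × (844.06−810.64) + 301 = 99/295.27 × 33.42 + 301 ≈ 312.21 → 312.
AQIs: Site H=245, Site M=428, Site F=106, Site E=500, Site B=312. Sum = 245 + 428 + 106 + 500 + 312 = 1591.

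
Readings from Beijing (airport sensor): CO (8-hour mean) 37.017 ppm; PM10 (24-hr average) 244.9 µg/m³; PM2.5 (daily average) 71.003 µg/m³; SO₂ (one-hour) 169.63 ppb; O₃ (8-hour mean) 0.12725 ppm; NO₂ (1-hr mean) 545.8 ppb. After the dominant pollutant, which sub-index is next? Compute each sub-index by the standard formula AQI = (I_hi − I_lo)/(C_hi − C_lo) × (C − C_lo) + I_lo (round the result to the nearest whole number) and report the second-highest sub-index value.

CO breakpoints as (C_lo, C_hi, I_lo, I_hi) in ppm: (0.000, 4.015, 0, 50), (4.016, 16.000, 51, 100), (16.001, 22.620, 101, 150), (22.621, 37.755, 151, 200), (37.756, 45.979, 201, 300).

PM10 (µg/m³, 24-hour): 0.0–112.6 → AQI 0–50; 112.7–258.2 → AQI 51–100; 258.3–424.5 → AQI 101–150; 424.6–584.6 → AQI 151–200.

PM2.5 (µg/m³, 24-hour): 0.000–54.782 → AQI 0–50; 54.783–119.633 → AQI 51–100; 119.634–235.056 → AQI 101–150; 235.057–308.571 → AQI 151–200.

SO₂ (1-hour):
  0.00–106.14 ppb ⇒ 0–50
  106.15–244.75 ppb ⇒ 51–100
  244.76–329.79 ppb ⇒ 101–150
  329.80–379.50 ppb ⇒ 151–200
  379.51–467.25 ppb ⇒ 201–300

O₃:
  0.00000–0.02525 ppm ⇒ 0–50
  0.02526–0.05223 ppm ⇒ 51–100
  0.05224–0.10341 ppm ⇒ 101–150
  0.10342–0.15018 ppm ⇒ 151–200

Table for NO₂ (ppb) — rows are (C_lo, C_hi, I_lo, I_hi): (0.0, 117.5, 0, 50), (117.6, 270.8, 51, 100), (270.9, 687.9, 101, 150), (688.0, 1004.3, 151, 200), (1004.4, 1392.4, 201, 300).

176

CO: 37.017 lies in 22.621–37.755, so I_lo=151, I_hi=200, C_lo=22.621, C_hi=37.755.
(200−151)/(37.755−22.621) × (37.017−22.621) + 151 = 49/15.134 × 14.396 + 151 ≈ 197.61 → 198.
PM10: 244.9 ∈ [112.7, 258.2] ↔ index [51, 100].
51 + (244.9−112.7)·(100−51)/(258.2−112.7) = 51 + 132.2·49/145.5 ≈ 95.52, so AQI = 96.
PM2.5: row 54.783–119.633 (AQI 51–100). (100−51)·(71.003−54.783)/(119.633−54.783) + 51 = 49·16.220/64.850 + 51 ≈ 63.26 → 63.
SO₂: 169.63 lies in 106.15–244.75, so I_lo=51, I_hi=100, C_lo=106.15, C_hi=244.75.
(100−51)/(244.75−106.15) × (169.63−106.15) + 51 = 49/138.60 × 63.48 + 51 ≈ 73.44 → 73.
O₃: row 0.10342–0.15018 (AQI 151–200). (200−151)·(0.12725−0.10342)/(0.15018−0.10342) + 151 = 49·0.02383/0.04676 + 151 ≈ 175.97 → 176.
NO₂ 545.8: bracket 270.9–687.9 → index 101–150; slope 49/417.0, offset 274.9.
AQI = 101 + 49/417.0·274.9 ≈ 133.30 ⇒ 133.
Sub-indices: CO→198, PM10→96, PM2.5→63, SO₂→73, O₃→176, NO₂→133. Ranked high→low: 198, 176, 133, 96, 73, 63. Second-highest sub-index = 176.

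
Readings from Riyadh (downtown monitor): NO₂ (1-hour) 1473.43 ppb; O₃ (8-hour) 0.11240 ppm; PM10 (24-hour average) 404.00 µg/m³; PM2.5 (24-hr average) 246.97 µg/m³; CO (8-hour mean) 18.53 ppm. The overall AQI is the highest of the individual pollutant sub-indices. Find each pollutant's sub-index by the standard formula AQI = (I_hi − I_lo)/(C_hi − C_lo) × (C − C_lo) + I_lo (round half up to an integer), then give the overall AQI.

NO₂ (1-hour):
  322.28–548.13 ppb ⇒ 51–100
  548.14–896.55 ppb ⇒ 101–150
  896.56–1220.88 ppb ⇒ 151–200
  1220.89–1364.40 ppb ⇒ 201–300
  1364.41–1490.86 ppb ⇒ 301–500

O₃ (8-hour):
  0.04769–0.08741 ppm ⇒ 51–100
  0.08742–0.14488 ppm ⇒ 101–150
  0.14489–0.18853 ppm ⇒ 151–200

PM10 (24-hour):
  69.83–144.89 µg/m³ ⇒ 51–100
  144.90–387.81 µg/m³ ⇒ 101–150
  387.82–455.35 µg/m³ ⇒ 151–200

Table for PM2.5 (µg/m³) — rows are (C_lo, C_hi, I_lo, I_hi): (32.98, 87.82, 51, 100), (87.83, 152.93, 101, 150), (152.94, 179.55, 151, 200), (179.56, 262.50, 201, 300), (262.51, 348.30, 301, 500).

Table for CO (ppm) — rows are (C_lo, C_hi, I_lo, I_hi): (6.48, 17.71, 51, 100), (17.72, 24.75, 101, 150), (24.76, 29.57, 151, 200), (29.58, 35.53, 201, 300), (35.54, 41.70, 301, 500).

473

NO₂: row 1364.41–1490.86 (AQI 301–500). (500−301)·(1473.43−1364.41)/(1490.86−1364.41) + 301 = 199·109.02/126.45 + 301 ≈ 472.57 → 473.
O₃: 0.11240 ∈ [0.08742, 0.14488] ↔ index [101, 150].
101 + (0.11240−0.08742)·(150−101)/(0.14488−0.08742) = 101 + 0.02498·49/0.05746 ≈ 122.30, so AQI = 122.
PM10: row 387.82–455.35 (AQI 151–200). (200−151)·(404.00−387.82)/(455.35−387.82) + 151 = 49·16.18/67.53 + 151 ≈ 162.74 → 163.
PM2.5 246.97: bracket 179.56–262.50 → index 201–300; slope 99/82.94, offset 67.41.
AQI = 201 + 99/82.94·67.41 ≈ 281.46 ⇒ 281.
CO: row 17.72–24.75 (AQI 101–150). (150−101)·(18.53−17.72)/(24.75−17.72) + 101 = 49·0.81/7.03 + 101 ≈ 106.65 → 107.
Sub-indices: NO₂→473, O₃→122, PM10→163, PM2.5→281, CO→107. Overall AQI = max = 473; dominant pollutant is NO₂.
AQI 473: Hazardous.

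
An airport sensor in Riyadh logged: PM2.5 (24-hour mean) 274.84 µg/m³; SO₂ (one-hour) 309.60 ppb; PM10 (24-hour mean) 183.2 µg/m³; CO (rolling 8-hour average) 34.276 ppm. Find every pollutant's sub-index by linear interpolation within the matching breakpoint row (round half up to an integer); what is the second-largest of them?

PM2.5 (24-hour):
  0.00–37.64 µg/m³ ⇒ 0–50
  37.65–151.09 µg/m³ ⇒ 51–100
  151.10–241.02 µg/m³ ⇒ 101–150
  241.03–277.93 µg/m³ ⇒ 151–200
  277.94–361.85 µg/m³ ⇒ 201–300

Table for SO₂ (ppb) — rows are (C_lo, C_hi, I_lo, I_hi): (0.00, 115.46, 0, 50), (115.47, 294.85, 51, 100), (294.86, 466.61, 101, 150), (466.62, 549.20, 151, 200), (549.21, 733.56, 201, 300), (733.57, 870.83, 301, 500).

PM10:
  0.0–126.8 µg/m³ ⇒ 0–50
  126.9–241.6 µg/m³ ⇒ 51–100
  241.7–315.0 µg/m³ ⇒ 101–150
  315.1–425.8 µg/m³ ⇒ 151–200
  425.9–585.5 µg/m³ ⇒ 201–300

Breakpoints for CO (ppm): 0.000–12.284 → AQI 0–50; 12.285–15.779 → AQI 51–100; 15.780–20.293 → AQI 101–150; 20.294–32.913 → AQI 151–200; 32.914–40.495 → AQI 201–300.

196

PM2.5: 274.84 lies in 241.03–277.93, so I_lo=151, I_hi=200, C_lo=241.03, C_hi=277.93.
(200−151)/(277.93−241.03) × (274.84−241.03) + 151 = 49/36.90 × 33.81 + 151 ≈ 195.90 → 196.
SO₂: 309.60 ∈ [294.86, 466.61] ↔ index [101, 150].
101 + (309.60−294.86)·(150−101)/(466.61−294.86) = 101 + 14.74·49/171.75 ≈ 105.21, so AQI = 105.
PM10: 183.2 lies in 126.9–241.6, so I_lo=51, I_hi=100, C_lo=126.9, C_hi=241.6.
(100−51)/(241.6−126.9) × (183.2−126.9) + 51 = 49/114.7 × 56.3 + 51 ≈ 75.05 → 75.
CO: 34.276 lies in 32.914–40.495, so I_lo=201, I_hi=300, C_lo=32.914, C_hi=40.495.
(300−201)/(40.495−32.914) × (34.276−32.914) + 201 = 99/7.581 × 1.362 + 201 ≈ 218.79 → 219.
Sub-indices: PM2.5→196, SO₂→105, PM10→75, CO→219. Ranked high→low: 219, 196, 105, 75. Second-highest sub-index = 196.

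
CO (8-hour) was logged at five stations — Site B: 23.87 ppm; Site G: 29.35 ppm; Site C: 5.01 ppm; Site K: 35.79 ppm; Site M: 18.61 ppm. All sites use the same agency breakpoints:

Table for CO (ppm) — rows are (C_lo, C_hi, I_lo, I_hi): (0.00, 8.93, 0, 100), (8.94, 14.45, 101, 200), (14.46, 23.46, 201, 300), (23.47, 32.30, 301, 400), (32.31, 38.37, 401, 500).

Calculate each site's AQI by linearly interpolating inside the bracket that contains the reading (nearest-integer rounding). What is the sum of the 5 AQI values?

Site B 23.87: bracket 23.47–32.30 → index 301–400; slope 99/8.83, offset 0.40.
AQI = 301 + 99/8.83·0.40 ≈ 305.48 ⇒ 305.
Site G 29.35: bracket 23.47–32.30 → index 301–400; slope 99/8.83, offset 5.88.
AQI = 301 + 99/8.83·5.88 ≈ 366.93 ⇒ 367.
Site C: row 0.00–8.93 (AQI 0–100). (100−0)·(5.01−0.00)/(8.93−0.00) + 0 = 100·5.01/8.93 + 0 ≈ 56.10 → 56.
Site K 35.79: bracket 32.31–38.37 → index 401–500; slope 99/6.06, offset 3.48.
AQI = 401 + 99/6.06·3.48 ≈ 457.85 ⇒ 458.
Site M: 18.61 ∈ [14.46, 23.46] ↔ index [201, 300].
201 + (18.61−14.46)·(300−201)/(23.46−14.46) = 201 + 4.15·99/9.00 ≈ 246.65, so AQI = 247.
AQIs: Site B=305, Site G=367, Site C=56, Site K=458, Site M=247. Sum = 305 + 367 + 56 + 458 + 247 = 1433.

1433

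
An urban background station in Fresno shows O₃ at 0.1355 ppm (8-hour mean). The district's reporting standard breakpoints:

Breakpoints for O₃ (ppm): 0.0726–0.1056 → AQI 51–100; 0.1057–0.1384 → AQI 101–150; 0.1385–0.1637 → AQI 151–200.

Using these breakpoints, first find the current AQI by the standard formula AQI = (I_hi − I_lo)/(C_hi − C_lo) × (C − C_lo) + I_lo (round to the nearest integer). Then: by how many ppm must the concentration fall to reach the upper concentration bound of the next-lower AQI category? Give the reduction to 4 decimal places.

O₃ 0.1355: bracket 0.1057–0.1384 → index 101–150; slope 49/0.0327, offset 0.0298.
AQI = 101 + 49/0.0327·0.0298 ≈ 145.65 ⇒ 146.
Current AQI 146 is in the Unhealthy for Sensitive Groups range (101–150). The next-lower category tops out at AQI 100, whose upper concentration bound is 0.1056 ppm.
Reduction needed = 0.1355 − 0.1056 = 0.0299 ppm.

0.0299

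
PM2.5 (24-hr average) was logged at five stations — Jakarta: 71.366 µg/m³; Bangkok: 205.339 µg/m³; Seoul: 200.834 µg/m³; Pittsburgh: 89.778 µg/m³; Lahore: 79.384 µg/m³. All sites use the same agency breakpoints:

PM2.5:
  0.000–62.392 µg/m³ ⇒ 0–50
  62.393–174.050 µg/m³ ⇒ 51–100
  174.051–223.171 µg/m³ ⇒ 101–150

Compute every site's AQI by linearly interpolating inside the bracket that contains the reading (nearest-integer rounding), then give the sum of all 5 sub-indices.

Jakarta: row 62.393–174.050 (AQI 51–100). (100−51)·(71.366−62.393)/(174.050−62.393) + 51 = 49·8.973/111.657 + 51 ≈ 54.94 → 55.
Bangkok: row 174.051–223.171 (AQI 101–150). (150−101)·(205.339−174.051)/(223.171−174.051) + 101 = 49·31.288/49.120 + 101 ≈ 132.21 → 132.
Seoul: 200.834 ∈ [174.051, 223.171] ↔ index [101, 150].
101 + (200.834−174.051)·(150−101)/(223.171−174.051) = 101 + 26.783·49/49.120 ≈ 127.72, so AQI = 128.
Pittsburgh: row 62.393–174.050 (AQI 51–100). (100−51)·(89.778−62.393)/(174.050−62.393) + 51 = 49·27.385/111.657 + 51 ≈ 63.02 → 63.
Lahore: 79.384 ∈ [62.393, 174.050] ↔ index [51, 100].
51 + (79.384−62.393)·(100−51)/(174.050−62.393) = 51 + 16.991·49/111.657 ≈ 58.46, so AQI = 58.
AQIs: Jakarta=55, Bangkok=132, Seoul=128, Pittsburgh=63, Lahore=58. Sum = 55 + 132 + 128 + 63 + 58 = 436.

436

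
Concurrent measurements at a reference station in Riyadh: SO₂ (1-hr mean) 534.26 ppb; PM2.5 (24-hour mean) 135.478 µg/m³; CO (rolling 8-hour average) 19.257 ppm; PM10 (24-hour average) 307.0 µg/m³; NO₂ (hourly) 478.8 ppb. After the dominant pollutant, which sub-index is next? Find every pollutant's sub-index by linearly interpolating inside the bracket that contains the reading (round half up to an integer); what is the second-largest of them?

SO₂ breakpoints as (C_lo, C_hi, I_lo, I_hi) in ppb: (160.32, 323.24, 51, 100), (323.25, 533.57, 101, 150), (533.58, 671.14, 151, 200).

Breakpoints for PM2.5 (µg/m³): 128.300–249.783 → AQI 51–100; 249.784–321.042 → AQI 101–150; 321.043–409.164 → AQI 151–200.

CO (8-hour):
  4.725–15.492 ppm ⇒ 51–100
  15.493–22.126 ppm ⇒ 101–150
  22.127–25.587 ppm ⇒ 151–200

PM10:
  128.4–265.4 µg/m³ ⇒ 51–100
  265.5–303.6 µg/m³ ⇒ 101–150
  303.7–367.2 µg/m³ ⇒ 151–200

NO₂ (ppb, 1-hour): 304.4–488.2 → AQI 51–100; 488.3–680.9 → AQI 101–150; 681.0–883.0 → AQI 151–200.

151

SO₂ 534.26: bracket 533.58–671.14 → index 151–200; slope 49/137.56, offset 0.68.
AQI = 151 + 49/137.56·0.68 ≈ 151.24 ⇒ 151.
PM2.5 135.478: bracket 128.300–249.783 → index 51–100; slope 49/121.483, offset 7.178.
AQI = 51 + 49/121.483·7.178 ≈ 53.90 ⇒ 54.
CO: 19.257 lies in 15.493–22.126, so I_lo=101, I_hi=150, C_lo=15.493, C_hi=22.126.
(150−101)/(22.126−15.493) × (19.257−15.493) + 101 = 49/6.633 × 3.764 + 101 ≈ 128.81 → 129.
PM10: 307.0 lies in 303.7–367.2, so I_lo=151, I_hi=200, C_lo=303.7, C_hi=367.2.
(200−151)/(367.2−303.7) × (307.0−303.7) + 151 = 49/63.5 × 3.3 + 151 ≈ 153.55 → 154.
NO₂: 478.8 lies in 304.4–488.2, so I_lo=51, I_hi=100, C_lo=304.4, C_hi=488.2.
(100−51)/(488.2−304.4) × (478.8−304.4) + 51 = 49/183.8 × 174.4 + 51 ≈ 97.49 → 97.
Sub-indices: SO₂→151, PM2.5→54, CO→129, PM10→154, NO₂→97. Ranked high→low: 154, 151, 129, 97, 54. Second-highest sub-index = 151.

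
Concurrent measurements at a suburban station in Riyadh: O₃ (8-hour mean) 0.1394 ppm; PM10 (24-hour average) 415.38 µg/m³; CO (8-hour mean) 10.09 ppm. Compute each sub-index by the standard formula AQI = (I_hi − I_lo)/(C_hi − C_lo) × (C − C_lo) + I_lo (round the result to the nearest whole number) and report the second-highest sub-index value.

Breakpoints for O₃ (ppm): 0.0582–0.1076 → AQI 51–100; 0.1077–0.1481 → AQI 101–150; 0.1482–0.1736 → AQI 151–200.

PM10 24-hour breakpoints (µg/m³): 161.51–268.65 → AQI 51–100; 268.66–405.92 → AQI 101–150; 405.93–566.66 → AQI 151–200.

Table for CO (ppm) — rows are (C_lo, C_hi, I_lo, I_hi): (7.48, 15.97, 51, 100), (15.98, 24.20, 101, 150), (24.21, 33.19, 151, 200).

O₃: row 0.1077–0.1481 (AQI 101–150). (150−101)·(0.1394−0.1077)/(0.1481−0.1077) + 101 = 49·0.0317/0.0404 + 101 ≈ 139.45 → 139.
PM10: row 405.93–566.66 (AQI 151–200). (200−151)·(415.38−405.93)/(566.66−405.93) + 151 = 49·9.45/160.73 + 151 ≈ 153.88 → 154.
CO: 10.09 lies in 7.48–15.97, so I_lo=51, I_hi=100, C_lo=7.48, C_hi=15.97.
(100−51)/(15.97−7.48) × (10.09−7.48) + 51 = 49/8.49 × 2.61 + 51 ≈ 66.06 → 66.
Sub-indices: O₃→139, PM10→154, CO→66. Ranked high→low: 154, 139, 66. Second-highest sub-index = 139.

139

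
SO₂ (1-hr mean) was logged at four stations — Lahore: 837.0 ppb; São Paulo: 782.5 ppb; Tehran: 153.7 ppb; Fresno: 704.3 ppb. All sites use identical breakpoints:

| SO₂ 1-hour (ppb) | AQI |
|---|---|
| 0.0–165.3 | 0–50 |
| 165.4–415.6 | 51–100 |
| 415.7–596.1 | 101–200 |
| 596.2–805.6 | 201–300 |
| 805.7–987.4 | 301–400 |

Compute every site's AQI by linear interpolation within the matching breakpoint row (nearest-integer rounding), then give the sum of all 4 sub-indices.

905

Lahore 837.0: bracket 805.7–987.4 → index 301–400; slope 99/181.7, offset 31.3.
AQI = 301 + 99/181.7·31.3 ≈ 318.05 ⇒ 318.
São Paulo: 782.5 lies in 596.2–805.6, so I_lo=201, I_hi=300, C_lo=596.2, C_hi=805.6.
(300−201)/(805.6−596.2) × (782.5−596.2) + 201 = 99/209.4 × 186.3 + 201 ≈ 289.08 → 289.
Tehran: 153.7 ∈ [0.0, 165.3] ↔ index [0, 50].
0 + (153.7−0.0)·(50−0)/(165.3−0.0) = 0 + 153.7·50/165.3 ≈ 46.49, so AQI = 46.
Fresno 704.3: bracket 596.2–805.6 → index 201–300; slope 99/209.4, offset 108.1.
AQI = 201 + 99/209.4·108.1 ≈ 252.11 ⇒ 252.
AQIs: Lahore=318, São Paulo=289, Tehran=46, Fresno=252. Sum = 318 + 289 + 46 + 252 = 905.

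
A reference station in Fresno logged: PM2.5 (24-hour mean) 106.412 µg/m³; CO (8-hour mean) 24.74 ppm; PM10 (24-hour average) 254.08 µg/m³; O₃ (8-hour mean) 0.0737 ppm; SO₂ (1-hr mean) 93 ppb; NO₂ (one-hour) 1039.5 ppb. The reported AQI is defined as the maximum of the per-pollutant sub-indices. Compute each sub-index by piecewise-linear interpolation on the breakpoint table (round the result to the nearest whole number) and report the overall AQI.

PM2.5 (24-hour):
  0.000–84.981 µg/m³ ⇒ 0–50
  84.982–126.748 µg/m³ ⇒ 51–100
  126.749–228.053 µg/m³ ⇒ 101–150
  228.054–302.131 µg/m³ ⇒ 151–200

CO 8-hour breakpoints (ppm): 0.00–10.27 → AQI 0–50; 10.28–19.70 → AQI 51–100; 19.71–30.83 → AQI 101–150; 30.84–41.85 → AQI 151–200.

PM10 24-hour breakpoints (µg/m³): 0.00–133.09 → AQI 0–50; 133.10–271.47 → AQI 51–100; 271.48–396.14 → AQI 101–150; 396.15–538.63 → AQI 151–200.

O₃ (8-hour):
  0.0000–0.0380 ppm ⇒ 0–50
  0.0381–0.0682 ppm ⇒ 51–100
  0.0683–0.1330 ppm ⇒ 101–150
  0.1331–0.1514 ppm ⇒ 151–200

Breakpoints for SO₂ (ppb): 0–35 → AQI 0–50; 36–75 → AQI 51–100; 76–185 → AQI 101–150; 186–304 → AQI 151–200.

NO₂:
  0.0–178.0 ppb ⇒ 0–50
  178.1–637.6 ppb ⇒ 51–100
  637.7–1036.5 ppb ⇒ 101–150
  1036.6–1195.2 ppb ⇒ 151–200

PM2.5: 106.412 ∈ [84.982, 126.748] ↔ index [51, 100].
51 + (106.412−84.982)·(100−51)/(126.748−84.982) = 51 + 21.430·49/41.766 ≈ 76.14, so AQI = 76.
CO: 24.74 lies in 19.71–30.83, so I_lo=101, I_hi=150, C_lo=19.71, C_hi=30.83.
(150−101)/(30.83−19.71) × (24.74−19.71) + 101 = 49/11.12 × 5.03 + 101 ≈ 123.16 → 123.
PM10: row 133.10–271.47 (AQI 51–100). (100−51)·(254.08−133.10)/(271.47−133.10) + 51 = 49·120.98/138.37 + 51 ≈ 93.84 → 94.
O₃: 0.0737 ∈ [0.0683, 0.1330] ↔ index [101, 150].
101 + (0.0737−0.0683)·(150−101)/(0.1330−0.0683) = 101 + 0.0054·49/0.0647 ≈ 105.09, so AQI = 105.
SO₂: 93 lies in 76–185, so I_lo=101, I_hi=150, C_lo=76, C_hi=185.
(150−101)/(185−76) × (93−76) + 101 = 49/109 × 17 + 101 ≈ 108.64 → 109.
NO₂: row 1036.6–1195.2 (AQI 151–200). (200−151)·(1039.5−1036.6)/(1195.2−1036.6) + 151 = 49·2.9/158.6 + 151 ≈ 151.90 → 152.
Sub-indices: PM2.5→76, CO→123, PM10→94, O₃→105, SO₂→109, NO₂→152. Overall AQI = max = 152; dominant pollutant is NO₂.
AQI 152: Unhealthy.

152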